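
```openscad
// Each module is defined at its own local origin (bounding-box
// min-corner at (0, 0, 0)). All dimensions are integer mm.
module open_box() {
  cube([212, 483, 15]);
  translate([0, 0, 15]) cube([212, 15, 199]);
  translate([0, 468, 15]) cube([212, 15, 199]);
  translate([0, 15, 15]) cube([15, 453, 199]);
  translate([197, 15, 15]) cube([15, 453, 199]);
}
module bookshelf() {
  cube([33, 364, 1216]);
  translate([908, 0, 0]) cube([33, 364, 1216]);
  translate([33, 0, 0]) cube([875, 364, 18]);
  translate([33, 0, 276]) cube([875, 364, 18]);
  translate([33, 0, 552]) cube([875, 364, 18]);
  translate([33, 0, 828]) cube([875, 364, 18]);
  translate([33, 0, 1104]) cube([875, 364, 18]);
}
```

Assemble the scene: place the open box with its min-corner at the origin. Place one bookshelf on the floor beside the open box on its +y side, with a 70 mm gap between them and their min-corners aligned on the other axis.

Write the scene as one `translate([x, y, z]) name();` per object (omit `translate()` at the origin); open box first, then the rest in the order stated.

open_box();
translate([0, 553, 0]) bookshelf();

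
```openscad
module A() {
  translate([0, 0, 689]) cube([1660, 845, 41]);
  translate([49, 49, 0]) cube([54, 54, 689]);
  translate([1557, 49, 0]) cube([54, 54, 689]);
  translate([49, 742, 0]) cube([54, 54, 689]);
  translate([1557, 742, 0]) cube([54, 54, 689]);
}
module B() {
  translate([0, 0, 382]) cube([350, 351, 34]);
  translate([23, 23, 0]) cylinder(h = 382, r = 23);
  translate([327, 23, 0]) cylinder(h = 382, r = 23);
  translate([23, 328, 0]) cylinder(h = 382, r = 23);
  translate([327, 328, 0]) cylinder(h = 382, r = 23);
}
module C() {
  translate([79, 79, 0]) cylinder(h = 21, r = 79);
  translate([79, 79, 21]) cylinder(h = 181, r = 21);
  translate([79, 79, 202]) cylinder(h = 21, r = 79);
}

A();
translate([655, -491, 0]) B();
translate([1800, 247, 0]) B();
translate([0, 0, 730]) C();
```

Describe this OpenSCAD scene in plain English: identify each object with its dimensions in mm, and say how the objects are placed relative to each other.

A is a table with a 1660×845 mm rectangular top, 41 mm thick, top surface at z = 730 mm, supported by four 54×54 mm square legs, each inset 49 mm from the nearest pair of top edges, running from the floor.

B is a four-legged stool. The seat is 350×351 mm, 34 mm thick, top at z = 416 mm. It stands on four round legs, each 46 mm in diameter, from z = 0 to the seat underside, each leg's axis is inset half a diameter from the nearest pair of seat edges (so the leg's bounding box is flush with the corner).

C is a spool: two coaxial disc flanges of radius 79 mm and thickness 21 mm, joined by a core cylinder of radius 21 mm and height 181 mm. The lower flange rests on z = 0 and the three cylinders share a vertical axis.

Two stools sit around the table at the −y, +x sides. The spool is on top of the table.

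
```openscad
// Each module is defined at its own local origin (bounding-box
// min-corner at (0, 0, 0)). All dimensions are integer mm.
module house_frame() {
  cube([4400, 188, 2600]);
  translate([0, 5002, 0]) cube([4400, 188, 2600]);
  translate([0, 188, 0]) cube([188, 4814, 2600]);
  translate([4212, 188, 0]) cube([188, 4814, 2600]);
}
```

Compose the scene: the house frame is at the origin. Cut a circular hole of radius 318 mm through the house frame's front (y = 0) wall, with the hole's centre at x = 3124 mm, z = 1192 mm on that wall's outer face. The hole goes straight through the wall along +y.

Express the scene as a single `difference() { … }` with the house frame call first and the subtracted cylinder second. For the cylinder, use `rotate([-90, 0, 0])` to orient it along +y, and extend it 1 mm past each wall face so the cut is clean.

difference() {
  house_frame();
  translate([3124, -1, 1192]) rotate([-90, 0, 0]) cylinder(h = 190, r = 318);
}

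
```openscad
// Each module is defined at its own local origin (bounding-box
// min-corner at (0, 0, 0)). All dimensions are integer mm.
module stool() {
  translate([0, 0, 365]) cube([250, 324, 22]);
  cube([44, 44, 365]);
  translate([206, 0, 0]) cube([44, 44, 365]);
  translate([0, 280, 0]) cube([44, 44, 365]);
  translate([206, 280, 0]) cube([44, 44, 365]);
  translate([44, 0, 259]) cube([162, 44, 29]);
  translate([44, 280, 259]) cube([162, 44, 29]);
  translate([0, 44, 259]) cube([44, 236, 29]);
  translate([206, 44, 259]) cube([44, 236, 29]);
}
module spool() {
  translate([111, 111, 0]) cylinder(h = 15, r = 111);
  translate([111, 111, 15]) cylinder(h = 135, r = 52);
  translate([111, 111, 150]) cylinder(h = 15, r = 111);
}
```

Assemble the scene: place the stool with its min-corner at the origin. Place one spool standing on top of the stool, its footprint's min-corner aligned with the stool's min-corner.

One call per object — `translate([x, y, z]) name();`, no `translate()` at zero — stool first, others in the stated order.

stool();
translate([0, 0, 387]) spool();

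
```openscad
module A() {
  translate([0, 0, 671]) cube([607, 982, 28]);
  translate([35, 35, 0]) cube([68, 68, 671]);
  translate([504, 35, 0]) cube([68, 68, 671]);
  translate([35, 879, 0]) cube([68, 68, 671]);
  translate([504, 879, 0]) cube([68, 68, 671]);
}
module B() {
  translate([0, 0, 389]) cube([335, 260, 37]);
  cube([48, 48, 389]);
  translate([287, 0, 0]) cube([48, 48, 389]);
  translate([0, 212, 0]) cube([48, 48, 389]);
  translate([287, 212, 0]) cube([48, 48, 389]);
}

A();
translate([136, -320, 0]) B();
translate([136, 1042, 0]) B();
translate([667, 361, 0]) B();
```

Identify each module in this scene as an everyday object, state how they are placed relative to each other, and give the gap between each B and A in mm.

Each stool's nearest face is 60 mm from the table's bounding box.

A is a table. B is a stool. Three stools sit around the table at the −y, +y, +x sides. The gap between each stool and the table is 60 mm.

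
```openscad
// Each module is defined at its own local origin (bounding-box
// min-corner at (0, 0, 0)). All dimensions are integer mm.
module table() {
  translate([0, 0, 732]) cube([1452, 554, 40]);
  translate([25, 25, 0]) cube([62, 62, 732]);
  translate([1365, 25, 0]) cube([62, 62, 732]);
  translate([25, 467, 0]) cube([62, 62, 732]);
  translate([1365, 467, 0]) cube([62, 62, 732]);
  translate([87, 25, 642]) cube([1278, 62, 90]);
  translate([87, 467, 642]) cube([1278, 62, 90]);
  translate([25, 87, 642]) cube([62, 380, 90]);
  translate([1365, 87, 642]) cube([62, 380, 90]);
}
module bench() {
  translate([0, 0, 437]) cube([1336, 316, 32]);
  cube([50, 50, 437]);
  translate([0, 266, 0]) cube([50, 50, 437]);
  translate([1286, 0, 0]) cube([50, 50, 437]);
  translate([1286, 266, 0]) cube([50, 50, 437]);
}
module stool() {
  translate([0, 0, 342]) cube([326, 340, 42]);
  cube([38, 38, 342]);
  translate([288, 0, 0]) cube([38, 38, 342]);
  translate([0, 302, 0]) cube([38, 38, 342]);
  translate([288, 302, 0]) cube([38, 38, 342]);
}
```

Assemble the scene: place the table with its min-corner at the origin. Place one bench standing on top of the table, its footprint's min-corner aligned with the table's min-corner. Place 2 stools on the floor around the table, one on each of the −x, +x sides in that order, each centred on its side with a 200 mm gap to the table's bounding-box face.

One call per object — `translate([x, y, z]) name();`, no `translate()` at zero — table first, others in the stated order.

table();
translate([0, 0, 772]) bench();
translate([-526, 107, 0]) stool();
translate([1652, 107, 0]) stool();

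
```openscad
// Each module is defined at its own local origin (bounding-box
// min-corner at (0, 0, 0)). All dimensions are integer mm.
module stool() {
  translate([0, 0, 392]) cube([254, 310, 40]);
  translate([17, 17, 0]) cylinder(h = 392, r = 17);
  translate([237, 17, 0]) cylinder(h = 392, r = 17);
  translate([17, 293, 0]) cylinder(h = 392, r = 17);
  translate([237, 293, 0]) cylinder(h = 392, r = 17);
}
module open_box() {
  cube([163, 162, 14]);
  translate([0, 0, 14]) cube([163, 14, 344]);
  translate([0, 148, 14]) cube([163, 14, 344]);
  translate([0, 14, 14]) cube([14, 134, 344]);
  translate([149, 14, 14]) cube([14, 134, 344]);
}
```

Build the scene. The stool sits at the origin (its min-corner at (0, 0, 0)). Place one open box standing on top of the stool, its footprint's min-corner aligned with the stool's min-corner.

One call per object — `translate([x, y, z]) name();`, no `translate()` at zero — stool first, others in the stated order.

stool();
translate([0, 0, 432]) open_box();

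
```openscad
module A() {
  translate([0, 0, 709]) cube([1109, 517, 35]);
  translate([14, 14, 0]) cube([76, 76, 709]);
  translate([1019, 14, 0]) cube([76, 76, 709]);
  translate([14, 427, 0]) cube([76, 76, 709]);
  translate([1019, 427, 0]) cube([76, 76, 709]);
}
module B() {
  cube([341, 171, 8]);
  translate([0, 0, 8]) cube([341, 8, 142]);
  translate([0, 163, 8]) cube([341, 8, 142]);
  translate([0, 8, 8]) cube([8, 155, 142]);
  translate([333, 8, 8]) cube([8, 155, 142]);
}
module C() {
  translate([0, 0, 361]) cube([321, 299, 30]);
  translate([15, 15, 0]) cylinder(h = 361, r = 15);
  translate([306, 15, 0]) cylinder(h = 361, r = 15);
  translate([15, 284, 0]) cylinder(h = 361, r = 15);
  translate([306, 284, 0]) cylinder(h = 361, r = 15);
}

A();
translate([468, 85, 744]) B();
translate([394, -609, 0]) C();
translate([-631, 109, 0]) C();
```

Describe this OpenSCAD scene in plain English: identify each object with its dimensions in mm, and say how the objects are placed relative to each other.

A is a table with a 1109×517 mm rectangular top, 35 mm thick, top surface at z = 744 mm, supported by four 76×76 mm square legs, each inset 14 mm from the nearest pair of top edges, running from the floor.

B is an open storage box with external size 341×171×150 mm and wall thickness 8 mm (the base is also 8 mm thick). The base covers the whole footprint; the four walls stand on the base, with the y-facing walls full-width and the x-facing walls fitting between their inner faces.

C is a simple wooden stool: a rectangular seat 321 mm (x) by 299 mm (y), 30 mm thick, top face at z = 391 mm, on four round legs, each 30 mm in diameter. The legs rest on z = 0, each leg's axis is inset half a diameter from the nearest pair of seat edges (so the leg's bounding box is flush with the corner).

The open box is on top of the table. Two stools sit around the table at the −y, −x sides.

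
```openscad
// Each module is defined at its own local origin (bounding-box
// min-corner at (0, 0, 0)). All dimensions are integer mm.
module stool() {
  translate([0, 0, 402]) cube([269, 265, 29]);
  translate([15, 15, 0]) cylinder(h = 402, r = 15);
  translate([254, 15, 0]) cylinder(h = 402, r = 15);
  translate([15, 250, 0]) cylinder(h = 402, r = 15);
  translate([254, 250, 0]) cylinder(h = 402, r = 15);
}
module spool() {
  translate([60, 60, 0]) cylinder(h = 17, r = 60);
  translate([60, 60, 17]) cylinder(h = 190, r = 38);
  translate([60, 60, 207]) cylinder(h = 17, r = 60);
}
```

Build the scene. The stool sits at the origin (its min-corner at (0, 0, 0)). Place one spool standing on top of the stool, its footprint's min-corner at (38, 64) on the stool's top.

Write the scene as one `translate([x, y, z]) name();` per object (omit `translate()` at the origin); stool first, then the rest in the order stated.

stool();
translate([38, 64, 431]) spool();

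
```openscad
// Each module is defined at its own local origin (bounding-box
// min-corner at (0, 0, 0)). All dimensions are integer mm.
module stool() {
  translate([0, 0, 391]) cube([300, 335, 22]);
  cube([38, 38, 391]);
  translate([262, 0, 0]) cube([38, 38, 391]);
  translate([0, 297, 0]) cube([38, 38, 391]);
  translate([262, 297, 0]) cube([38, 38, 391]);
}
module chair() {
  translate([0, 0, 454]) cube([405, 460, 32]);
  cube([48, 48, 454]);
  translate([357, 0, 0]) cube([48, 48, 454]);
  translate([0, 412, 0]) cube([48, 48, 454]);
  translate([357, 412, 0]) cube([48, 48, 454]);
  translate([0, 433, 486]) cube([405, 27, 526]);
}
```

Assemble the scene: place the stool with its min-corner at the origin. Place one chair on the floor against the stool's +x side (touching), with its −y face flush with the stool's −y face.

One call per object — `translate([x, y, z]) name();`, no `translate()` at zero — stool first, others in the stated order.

stool();
translate([300, 0, 0]) chair();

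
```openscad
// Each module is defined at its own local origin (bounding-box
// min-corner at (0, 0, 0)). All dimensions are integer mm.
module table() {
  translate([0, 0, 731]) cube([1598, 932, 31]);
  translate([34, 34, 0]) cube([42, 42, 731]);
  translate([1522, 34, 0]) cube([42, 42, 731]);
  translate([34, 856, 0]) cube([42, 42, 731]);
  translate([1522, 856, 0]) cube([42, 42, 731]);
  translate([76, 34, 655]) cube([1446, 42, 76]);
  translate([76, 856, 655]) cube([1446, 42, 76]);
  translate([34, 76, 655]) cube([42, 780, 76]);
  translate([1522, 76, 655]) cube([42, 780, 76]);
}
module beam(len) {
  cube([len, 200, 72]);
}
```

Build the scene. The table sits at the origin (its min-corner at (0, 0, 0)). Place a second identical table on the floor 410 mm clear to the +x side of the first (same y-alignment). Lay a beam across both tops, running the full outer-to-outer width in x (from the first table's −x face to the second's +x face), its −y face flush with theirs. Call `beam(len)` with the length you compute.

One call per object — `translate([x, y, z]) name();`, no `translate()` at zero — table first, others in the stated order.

table();
translate([2008, 0, 0]) table();
translate([0, 0, 762]) beam(3606);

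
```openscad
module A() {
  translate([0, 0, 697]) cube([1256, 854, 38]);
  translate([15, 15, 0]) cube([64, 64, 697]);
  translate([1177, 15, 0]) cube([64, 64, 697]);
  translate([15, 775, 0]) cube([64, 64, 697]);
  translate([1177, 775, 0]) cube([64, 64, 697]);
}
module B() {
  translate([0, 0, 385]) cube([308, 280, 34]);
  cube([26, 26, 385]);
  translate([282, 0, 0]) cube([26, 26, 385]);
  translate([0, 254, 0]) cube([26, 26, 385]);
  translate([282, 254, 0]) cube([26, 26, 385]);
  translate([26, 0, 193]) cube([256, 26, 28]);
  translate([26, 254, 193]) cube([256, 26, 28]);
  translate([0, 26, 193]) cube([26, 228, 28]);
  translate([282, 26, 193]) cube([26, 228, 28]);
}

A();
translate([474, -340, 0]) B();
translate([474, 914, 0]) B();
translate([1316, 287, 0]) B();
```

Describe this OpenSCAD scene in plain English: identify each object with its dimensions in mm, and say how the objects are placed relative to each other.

A is a table: top 1256 mm (x) × 854 mm (y), 38 mm thick, upper face at z = 735 mm, on four 64×64 mm square legs, each inset 15 mm from the nearest pair of top edges, running from z = 0 to the bottom of the top.

B is a four-legged stool. The seat is 308×280 mm, 34 mm thick, top at z = 419 mm. It stands on four square legs, each 26×26 mm in cross-section, from z = 0 to the seat underside, each flush with a corner of the seat. Four stretchers, 26 mm wide and 28 mm tall, connect adjacent legs with their undersides at z = 193 mm, each running between the inner faces of the legs it joins and aligned with the legs' outer faces on the other axis.

Three stools sit around the table at the −y, +y, +x sides.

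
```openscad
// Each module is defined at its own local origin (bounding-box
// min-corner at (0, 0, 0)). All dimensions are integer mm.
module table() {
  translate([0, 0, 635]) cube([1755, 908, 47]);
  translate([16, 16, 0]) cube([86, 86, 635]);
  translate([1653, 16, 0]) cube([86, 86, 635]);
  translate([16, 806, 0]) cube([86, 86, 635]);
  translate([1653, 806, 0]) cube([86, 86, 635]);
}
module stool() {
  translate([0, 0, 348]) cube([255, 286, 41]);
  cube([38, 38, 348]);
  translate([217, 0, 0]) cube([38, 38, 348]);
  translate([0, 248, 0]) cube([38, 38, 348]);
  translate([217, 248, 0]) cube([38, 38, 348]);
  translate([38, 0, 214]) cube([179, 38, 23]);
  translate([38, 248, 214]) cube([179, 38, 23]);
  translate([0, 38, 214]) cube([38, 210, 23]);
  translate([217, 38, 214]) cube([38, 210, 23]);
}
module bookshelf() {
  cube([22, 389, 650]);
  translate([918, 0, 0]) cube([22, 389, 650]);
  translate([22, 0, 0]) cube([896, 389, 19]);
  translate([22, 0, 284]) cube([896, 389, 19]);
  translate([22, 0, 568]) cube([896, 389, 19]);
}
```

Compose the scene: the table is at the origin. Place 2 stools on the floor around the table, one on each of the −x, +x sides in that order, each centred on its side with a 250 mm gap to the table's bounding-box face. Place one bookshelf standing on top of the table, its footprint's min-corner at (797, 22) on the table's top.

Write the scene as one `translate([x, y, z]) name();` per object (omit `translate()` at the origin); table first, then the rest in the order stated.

table();
translate([-505, 311, 0]) stool();
translate([2005, 311, 0]) stool();
translate([797, 22, 682]) bookshelf();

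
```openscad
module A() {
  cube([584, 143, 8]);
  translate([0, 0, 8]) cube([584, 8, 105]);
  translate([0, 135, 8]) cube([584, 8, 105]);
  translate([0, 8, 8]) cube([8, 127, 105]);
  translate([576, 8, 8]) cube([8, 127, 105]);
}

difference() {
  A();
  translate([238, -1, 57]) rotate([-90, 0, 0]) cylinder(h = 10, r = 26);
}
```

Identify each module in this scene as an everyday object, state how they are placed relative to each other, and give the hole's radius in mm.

The subtracted cylinder has r = 26 mm.

A is an open box. The open box has a circular hole through its front wall. The hole's radius is 26 mm.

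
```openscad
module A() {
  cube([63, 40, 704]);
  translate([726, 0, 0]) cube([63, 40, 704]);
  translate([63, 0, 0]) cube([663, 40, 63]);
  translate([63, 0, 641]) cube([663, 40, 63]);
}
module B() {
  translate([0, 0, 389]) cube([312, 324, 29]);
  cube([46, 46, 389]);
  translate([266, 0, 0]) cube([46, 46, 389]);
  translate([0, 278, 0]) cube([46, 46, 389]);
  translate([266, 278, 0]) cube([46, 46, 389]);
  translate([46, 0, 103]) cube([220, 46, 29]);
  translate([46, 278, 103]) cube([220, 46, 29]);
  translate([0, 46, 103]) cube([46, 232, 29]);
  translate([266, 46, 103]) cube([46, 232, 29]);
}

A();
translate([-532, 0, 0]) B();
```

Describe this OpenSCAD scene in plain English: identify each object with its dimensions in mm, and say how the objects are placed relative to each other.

A is a rectangular picture frame lying in the x–z plane (depth along y). The opening is 663 mm wide (x) by 578 mm tall (z), surrounded by a border 63 mm wide on all four sides. The frame is 40 mm deep and is made of two full-height vertical stiles with two horizontal rails fitted between them.

B is a four-legged stool. The seat is a 312×324×29 mm slab whose top surface is at z = 418 mm; four square legs, each 46×46 mm in cross-section, run from the floor (z = 0) to the underside of the seat, each flush with a corner of the seat. Four stretchers, 46 mm wide and 29 mm tall, connect adjacent legs with their undersides at z = 103 mm, each running between the inner faces of the legs it joins and aligned with the legs' outer faces on the other axis.

The stool is on the floor beside the picture frame on its −x side.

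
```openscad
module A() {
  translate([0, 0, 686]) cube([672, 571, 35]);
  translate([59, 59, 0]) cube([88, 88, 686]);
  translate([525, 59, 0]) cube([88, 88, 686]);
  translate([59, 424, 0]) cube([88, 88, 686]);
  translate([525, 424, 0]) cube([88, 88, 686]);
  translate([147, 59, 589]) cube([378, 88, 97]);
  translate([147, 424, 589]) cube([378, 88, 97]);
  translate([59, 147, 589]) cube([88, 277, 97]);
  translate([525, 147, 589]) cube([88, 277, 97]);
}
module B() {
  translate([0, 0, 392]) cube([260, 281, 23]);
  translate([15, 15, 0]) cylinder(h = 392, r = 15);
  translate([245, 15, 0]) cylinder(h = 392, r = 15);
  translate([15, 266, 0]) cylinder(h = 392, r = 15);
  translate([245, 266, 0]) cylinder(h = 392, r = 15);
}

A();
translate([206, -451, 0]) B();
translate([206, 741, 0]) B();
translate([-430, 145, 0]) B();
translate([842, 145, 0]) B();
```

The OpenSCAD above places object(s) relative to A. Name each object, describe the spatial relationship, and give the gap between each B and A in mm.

Each stool's nearest face is 170 mm from the table's bounding box.

A is a table. B is a stool. Four stools sit around the table at the −y, +y, −x, +x sides. The gap between each stool and the table is 170 mm.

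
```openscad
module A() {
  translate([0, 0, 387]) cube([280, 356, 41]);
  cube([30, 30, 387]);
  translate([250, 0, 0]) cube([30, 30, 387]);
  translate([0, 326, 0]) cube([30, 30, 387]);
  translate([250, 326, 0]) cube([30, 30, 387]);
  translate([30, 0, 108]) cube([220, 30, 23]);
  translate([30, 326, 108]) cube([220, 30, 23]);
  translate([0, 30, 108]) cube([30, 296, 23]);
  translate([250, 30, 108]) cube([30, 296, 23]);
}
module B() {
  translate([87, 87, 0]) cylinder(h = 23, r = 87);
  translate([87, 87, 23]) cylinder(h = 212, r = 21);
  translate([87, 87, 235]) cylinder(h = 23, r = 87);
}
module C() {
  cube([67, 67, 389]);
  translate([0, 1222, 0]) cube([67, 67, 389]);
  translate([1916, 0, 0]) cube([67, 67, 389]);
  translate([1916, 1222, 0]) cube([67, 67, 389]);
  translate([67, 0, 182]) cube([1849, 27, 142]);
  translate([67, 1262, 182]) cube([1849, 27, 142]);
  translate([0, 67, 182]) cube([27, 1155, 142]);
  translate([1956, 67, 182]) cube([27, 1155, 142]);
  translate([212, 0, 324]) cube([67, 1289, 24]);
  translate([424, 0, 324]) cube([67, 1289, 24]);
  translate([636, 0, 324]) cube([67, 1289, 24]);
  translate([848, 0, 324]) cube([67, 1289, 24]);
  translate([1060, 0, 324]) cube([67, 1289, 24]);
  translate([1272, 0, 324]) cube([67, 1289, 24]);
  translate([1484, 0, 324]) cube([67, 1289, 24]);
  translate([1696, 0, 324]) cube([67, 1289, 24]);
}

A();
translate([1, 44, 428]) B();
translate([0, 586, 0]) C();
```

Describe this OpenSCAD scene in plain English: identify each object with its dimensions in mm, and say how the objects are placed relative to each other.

A is a four-legged stool. The seat is 280×356 mm, 41 mm thick, top at z = 428 mm. It stands on four square legs, each 30×30 mm in cross-section, from z = 0 to the seat underside, each flush with a corner of the seat. Four stretchers, 30 mm wide and 23 mm tall, connect adjacent legs with their undersides at z = 108 mm, each running between the inner faces of the legs it joins and aligned with the legs' outer faces on the other axis.

B is a spool: two coaxial disc flanges of radius 87 mm and thickness 23 mm, joined by a core cylinder of radius 21 mm and height 212 mm. The lower flange rests on z = 0 and the three cylinders share a vertical axis.

C is a bed frame 1983 mm long (x) by 1289 mm wide (y). Four 67×67 mm corner posts, 389 mm tall, at the corners of the footprint. Four rails of 27 mm thickness and 142 mm height run between adjacent posts with their undersides at z = 182 mm, their outer faces flush with the outside of the frame (the two x-running rails run between the posts' inner faces; the two y-running rails run between the posts' inner faces). 8 slats, each 67 mm wide (x) and 24 mm thick, lie across the top of the two x-running rails, running the full 1289 mm width of the frame in y; the slats are evenly spaced along x between the inner faces of the end posts with equal gaps (rounded down to the nearest mm) at the −x end and between each pair — any rounding remainder accumulates at the +x end.

The spool is on top of the stool. The bed frame is on the floor beside the stool on its +y side.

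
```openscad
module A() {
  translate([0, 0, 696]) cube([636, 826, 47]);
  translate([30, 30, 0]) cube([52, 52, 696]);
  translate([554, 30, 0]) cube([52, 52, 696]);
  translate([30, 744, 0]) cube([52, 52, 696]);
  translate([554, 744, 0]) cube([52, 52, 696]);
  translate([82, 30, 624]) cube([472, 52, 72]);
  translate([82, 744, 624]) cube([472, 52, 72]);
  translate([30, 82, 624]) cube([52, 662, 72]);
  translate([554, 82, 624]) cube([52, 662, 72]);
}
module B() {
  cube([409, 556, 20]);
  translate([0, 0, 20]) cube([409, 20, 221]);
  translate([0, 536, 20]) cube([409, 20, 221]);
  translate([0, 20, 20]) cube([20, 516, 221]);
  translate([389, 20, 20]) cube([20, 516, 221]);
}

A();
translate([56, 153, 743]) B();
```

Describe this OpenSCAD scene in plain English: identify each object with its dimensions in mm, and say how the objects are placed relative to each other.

A is a table: top 636 mm (x) × 826 mm (y), 47 mm thick, upper face at z = 743 mm, on four 52×52 mm square legs, each inset 30 mm from the nearest pair of top edges, running from z = 0 to the bottom of the top. Four apron rails, 52 mm thick and 72 mm tall, run between adjacent legs with their top edges flush with the underside of the top and their outer faces flush with the legs' outer faces.

B is an open-topped rectangular box: outside dimensions 409×556×241 mm, with a uniform wall and base thickness of 20 mm. The base is a full 409×556 slab on the floor; four walls sit on top of the base. The front and back walls (the −y and +y sides) span the full width; the two side walls fit between them.

The open box is on top of the table.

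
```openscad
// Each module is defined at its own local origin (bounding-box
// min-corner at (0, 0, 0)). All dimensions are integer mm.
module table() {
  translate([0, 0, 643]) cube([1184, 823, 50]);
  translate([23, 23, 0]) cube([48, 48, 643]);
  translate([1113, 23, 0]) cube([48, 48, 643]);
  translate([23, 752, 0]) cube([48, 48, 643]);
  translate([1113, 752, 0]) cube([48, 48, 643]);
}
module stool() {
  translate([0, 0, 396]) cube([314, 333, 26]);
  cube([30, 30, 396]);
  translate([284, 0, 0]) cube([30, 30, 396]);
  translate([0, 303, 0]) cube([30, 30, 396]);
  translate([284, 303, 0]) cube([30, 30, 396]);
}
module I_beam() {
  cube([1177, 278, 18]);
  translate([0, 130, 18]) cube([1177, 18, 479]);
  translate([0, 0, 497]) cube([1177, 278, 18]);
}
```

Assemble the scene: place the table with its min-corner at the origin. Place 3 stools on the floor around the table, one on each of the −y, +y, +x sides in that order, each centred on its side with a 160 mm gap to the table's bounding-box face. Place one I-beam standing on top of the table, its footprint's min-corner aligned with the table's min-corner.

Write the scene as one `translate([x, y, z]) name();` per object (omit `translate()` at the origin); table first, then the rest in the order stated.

table();
translate([435, -493, 0]) stool();
translate([435, 983, 0]) stool();
translate([1344, 245, 0]) stool();
translate([0, 0, 693]) I_beam();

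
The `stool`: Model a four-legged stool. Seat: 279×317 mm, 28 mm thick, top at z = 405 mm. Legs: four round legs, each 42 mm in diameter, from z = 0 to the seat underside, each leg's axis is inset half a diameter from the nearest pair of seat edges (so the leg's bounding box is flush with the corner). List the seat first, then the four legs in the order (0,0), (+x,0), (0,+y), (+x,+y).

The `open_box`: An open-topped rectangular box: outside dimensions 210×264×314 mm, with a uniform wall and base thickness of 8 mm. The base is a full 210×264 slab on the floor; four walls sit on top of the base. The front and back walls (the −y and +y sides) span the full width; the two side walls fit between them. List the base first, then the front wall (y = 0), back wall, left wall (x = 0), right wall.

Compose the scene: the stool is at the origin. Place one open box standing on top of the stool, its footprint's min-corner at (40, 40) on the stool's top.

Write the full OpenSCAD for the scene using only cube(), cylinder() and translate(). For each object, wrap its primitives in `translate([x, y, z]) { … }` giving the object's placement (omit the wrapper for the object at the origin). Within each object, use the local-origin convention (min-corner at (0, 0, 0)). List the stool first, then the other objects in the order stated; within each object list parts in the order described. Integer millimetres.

translate([0, 0, 377]) cube([279, 317, 28]);
translate([21, 21, 0]) cylinder(h = 377, r = 21);
translate([258, 21, 0]) cylinder(h = 377, r = 21);
translate([21, 296, 0]) cylinder(h = 377, r = 21);
translate([258, 296, 0]) cylinder(h = 377, r = 21);
translate([40, 40, 405]) {
  cube([210, 264, 8]);
  translate([0, 0, 8]) cube([210, 8, 306]);
  translate([0, 256, 8]) cube([210, 8, 306]);
  translate([0, 8, 8]) cube([8, 248, 306]);
  translate([202, 8, 8]) cube([8, 248, 306]);
}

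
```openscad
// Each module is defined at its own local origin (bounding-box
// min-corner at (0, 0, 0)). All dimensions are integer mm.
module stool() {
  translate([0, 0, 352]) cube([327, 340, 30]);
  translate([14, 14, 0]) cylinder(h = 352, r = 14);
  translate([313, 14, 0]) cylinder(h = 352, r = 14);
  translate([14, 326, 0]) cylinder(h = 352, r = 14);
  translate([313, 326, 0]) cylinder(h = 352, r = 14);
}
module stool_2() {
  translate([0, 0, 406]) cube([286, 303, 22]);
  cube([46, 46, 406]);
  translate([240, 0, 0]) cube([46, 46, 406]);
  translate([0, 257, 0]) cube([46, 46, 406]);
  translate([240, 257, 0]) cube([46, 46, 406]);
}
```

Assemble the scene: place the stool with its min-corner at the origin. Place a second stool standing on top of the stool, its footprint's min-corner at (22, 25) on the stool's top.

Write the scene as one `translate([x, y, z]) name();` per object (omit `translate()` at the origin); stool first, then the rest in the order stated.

stool();
translate([22, 25, 382]) stool_2();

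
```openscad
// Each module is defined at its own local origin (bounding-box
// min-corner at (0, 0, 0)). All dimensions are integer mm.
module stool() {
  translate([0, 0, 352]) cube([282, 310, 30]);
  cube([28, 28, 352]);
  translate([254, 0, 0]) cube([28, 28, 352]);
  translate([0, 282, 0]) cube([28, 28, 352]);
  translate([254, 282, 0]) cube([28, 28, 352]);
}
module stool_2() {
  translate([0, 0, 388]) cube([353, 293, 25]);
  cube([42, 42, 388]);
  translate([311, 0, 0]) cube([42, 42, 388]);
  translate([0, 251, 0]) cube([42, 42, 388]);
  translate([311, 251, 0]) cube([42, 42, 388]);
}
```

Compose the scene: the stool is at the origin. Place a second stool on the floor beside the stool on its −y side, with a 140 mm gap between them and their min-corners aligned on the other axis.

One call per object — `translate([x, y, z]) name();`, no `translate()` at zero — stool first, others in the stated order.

stool();
translate([0, -433, 0]) stool_2();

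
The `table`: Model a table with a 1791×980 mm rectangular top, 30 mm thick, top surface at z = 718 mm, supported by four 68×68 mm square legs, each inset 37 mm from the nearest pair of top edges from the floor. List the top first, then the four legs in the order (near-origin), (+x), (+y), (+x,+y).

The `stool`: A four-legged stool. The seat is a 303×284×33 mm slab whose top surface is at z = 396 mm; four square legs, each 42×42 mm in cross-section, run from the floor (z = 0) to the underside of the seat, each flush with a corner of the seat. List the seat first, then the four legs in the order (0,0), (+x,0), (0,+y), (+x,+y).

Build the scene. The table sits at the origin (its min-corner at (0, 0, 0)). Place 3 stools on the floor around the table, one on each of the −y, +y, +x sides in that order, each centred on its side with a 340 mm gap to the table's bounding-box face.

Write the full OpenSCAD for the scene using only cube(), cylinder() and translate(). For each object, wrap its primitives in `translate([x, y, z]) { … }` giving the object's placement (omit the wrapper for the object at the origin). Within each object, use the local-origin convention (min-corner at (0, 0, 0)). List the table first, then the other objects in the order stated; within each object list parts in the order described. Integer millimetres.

translate([0, 0, 688]) cube([1791, 980, 30]);
translate([37, 37, 0]) cube([68, 68, 688]);
translate([1686, 37, 0]) cube([68, 68, 688]);
translate([37, 875, 0]) cube([68, 68, 688]);
translate([1686, 875, 0]) cube([68, 68, 688]);
translate([744, -624, 0]) {
  translate([0, 0, 363]) cube([303, 284, 33]);
  cube([42, 42, 363]);
  translate([261, 0, 0]) cube([42, 42, 363]);
  translate([0, 242, 0]) cube([42, 42, 363]);
  translate([261, 242, 0]) cube([42, 42, 363]);
}
translate([744, 1320, 0]) {
  translate([0, 0, 363]) cube([303, 284, 33]);
  cube([42, 42, 363]);
  translate([261, 0, 0]) cube([42, 42, 363]);
  translate([0, 242, 0]) cube([42, 42, 363]);
  translate([261, 242, 0]) cube([42, 42, 363]);
}
translate([2131, 348, 0]) {
  translate([0, 0, 363]) cube([303, 284, 33]);
  cube([42, 42, 363]);
  translate([261, 0, 0]) cube([42, 42, 363]);
  translate([0, 242, 0]) cube([42, 42, 363]);
  translate([261, 242, 0]) cube([42, 42, 363]);
}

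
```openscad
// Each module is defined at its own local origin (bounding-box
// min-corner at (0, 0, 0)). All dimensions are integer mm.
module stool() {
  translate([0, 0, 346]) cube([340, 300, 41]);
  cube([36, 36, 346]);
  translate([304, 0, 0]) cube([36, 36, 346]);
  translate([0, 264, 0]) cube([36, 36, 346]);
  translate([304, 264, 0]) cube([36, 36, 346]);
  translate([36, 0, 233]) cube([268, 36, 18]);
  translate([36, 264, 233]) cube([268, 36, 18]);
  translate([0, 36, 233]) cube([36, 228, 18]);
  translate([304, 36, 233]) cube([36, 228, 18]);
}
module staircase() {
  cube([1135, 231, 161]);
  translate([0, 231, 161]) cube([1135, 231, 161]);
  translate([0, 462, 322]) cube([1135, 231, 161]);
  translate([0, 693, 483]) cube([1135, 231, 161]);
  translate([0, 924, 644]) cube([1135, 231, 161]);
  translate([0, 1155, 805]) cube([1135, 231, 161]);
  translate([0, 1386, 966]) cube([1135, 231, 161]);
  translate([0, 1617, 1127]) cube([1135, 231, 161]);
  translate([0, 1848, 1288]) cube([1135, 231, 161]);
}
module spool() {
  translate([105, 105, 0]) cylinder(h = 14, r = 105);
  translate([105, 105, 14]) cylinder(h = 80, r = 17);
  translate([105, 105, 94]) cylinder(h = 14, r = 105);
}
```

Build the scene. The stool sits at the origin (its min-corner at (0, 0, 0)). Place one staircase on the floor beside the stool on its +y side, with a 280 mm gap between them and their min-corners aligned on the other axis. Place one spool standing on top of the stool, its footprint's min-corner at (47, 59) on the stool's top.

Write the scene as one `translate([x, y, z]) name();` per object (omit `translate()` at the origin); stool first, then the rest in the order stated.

stool();
translate([0, 580, 0]) staircase();
translate([47, 59, 387]) spool();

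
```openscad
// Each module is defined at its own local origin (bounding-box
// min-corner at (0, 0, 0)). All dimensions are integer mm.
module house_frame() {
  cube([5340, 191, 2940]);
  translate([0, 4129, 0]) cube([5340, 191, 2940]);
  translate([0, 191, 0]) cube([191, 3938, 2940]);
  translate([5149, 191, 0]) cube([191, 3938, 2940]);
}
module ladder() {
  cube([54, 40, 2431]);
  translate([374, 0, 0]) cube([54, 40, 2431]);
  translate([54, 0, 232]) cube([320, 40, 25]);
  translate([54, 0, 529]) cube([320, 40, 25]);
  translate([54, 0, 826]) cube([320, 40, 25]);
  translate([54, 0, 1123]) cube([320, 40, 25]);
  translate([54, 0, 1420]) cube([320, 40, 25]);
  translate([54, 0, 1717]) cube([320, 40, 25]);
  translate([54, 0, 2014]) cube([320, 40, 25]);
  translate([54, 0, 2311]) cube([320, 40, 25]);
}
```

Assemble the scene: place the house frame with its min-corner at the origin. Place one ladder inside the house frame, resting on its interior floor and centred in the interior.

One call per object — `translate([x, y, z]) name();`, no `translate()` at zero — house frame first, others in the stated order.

house_frame();
translate([2456, 2140, 0]) ladder();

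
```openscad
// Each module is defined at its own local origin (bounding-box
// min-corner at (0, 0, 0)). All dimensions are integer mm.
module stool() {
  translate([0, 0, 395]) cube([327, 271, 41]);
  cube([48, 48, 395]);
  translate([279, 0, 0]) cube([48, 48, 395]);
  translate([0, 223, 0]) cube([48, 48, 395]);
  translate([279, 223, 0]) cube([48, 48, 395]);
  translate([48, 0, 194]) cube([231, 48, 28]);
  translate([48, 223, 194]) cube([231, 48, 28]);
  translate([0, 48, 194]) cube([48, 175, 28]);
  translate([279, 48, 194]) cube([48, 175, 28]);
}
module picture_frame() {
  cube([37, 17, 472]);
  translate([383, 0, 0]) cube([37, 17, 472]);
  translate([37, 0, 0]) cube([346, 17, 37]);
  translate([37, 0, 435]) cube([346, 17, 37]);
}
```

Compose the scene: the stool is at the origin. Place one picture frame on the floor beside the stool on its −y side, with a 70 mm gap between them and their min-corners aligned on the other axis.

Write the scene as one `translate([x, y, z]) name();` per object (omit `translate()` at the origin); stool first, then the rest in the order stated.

stool();
translate([0, -87, 0]) picture_frame();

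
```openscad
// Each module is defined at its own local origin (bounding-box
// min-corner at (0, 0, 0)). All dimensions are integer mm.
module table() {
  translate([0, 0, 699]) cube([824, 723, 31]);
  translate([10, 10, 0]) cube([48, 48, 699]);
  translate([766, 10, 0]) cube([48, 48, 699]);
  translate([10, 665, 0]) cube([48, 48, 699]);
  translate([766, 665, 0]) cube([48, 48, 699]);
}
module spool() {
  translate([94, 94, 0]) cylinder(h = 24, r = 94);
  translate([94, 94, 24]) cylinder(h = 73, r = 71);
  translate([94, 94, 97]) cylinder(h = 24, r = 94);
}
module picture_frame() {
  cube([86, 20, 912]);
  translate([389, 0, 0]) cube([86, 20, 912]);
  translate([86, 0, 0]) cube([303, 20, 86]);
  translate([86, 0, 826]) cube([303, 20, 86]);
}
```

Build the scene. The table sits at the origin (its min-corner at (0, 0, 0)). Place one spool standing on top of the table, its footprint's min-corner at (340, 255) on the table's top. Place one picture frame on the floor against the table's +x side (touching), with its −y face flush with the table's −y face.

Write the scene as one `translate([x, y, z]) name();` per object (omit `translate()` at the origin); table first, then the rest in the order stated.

table();
translate([340, 255, 730]) spool();
translate([824, 0, 0]) picture_frame();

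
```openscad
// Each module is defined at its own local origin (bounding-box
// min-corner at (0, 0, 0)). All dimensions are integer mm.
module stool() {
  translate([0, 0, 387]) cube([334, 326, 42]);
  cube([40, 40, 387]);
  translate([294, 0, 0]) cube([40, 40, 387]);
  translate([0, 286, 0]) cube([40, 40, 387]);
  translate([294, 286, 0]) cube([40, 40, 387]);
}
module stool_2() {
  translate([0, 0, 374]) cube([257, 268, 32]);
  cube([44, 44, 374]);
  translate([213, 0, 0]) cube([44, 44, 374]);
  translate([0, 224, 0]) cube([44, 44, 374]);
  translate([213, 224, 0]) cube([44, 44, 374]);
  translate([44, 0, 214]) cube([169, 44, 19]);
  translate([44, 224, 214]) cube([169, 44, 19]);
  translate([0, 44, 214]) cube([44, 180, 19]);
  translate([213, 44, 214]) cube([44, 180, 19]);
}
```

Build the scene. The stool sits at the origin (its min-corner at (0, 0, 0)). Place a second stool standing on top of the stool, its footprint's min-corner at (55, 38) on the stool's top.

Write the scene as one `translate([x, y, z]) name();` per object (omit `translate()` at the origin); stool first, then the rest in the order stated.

stool();
translate([55, 38, 429]) stool_2();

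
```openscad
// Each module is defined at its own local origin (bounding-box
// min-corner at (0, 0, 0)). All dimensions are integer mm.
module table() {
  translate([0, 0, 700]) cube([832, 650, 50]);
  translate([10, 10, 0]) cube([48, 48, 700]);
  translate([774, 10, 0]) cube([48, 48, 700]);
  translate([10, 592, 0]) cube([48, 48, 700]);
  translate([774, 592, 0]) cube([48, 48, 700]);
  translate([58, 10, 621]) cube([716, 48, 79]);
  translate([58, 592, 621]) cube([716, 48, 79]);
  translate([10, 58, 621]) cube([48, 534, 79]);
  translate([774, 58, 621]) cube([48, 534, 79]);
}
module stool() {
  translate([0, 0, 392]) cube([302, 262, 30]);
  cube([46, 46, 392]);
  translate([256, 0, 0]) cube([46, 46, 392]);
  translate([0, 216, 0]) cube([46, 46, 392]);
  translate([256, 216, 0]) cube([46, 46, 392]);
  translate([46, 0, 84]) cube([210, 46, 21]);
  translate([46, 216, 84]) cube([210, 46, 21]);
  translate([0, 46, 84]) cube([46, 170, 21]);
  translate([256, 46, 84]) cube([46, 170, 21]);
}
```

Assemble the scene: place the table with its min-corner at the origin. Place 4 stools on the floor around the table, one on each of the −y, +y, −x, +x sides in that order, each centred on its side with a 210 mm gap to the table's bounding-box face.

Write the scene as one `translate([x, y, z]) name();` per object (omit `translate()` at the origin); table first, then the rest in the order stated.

table();
translate([265, -472, 0]) stool();
translate([265, 860, 0]) stool();
translate([-512, 194, 0]) stool();
translate([1042, 194, 0]) stool();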